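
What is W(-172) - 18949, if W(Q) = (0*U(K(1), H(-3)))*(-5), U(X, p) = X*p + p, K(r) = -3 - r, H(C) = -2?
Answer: -18949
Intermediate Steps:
U(X, p) = p + X*p
W(Q) = 0 (W(Q) = (0*(-2*(1 + (-3 - 1*1))))*(-5) = (0*(-2*(1 + (-3 - 1))))*(-5) = (0*(-2*(1 - 4)))*(-5) = (0*(-2*(-3)))*(-5) = (0*6)*(-5) = 0*(-5) = 0)
W(-172) - 18949 = 0 - 18949 = -18949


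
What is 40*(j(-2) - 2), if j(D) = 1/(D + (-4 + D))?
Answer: -85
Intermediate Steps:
j(D) = 1/(-4 + 2*D)
40*(j(-2) - 2) = 40*(1/(2*(-2 - 2)) - 2) = 40*((½)/(-4) - 2) = 40*((½)*(-¼) - 2) = 40*(-⅛ - 2) = 40*(-17/8) = -85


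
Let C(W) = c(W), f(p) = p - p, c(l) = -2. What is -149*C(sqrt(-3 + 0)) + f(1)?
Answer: 298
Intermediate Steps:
f(p) = 0
C(W) = -2
-149*C(sqrt(-3 + 0)) + f(1) = -149*(-2) + 0 = 298 + 0 = 298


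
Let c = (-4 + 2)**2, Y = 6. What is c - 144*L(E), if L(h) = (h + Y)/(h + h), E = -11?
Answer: -316/11 ≈ -28.727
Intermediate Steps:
c = 4 (c = (-2)**2 = 4)
L(h) = (6 + h)/(2*h) (L(h) = (h + 6)/(h + h) = (6 + h)/((2*h)) = (6 + h)*(1/(2*h)) = (6 + h)/(2*h))
c - 144*L(E) = 4 - 72*(6 - 11)/(-11) = 4 - 72*(-1)*(-5)/11 = 4 - 144*5/22 = 4 - 360/11 = -316/11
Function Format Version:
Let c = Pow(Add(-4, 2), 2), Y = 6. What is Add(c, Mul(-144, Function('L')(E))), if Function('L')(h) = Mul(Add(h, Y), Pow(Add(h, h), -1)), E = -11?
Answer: Rational(-316, 11) ≈ -28.727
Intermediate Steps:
c = 4 (c = Pow(-2, 2) = 4)
Function('L')(h) = Mul(Rational(1, 2), Pow(h, -1), Add(6, h)) (Function('L')(h) = Mul(Add(h, 6), Pow(Add(h, h), -1)) = Mul(Add(6, h), Pow(Mul(2, h), -1)) = Mul(Add(6, h), Mul(Rational(1, 2), Pow(h, -1))) = Mul(Rational(1, 2), Pow(h, -1), Add(6, h)))
Add(c, Mul(-144, Function('L')(E))) = Add(4, Mul(-144, Mul(Rational(1, 2), Pow(-11, -1), Add(6, -11)))) = Add(4, Mul(-144, Mul(Rational(1, 2), Rational(-1, 11), -5))) = Add(4, Mul(-144, Rational(5, 22))) = Add(4, Rational(-360, 11)) = Rational(-316, 11)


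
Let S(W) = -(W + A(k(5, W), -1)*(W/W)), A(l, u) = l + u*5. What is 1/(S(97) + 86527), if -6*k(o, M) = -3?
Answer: 2/172869 ≈ 1.1569e-5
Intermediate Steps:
k(o, M) = ½ (k(o, M) = -⅙*(-3) = ½)
A(l, u) = l + 5*u
S(W) = 9/2 - W (S(W) = -(W + (½ + 5*(-1))*(W/W)) = -(W + (½ - 5)*1) = -(W - 9/2*1) = -(W - 9/2) = -(-9/2 + W) = 9/2 - W)
1/(S(97) + 86527) = 1/((9/2 - 1*97) + 86527) = 1/((9/2 - 97) + 86527) = 1/(-185/2 + 86527) = 1/(172869/2) = 2/172869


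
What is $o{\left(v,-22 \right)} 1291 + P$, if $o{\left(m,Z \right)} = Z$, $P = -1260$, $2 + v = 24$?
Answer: $-29662$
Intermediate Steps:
$v = 22$ ($v = -2 + 24 = 22$)
$o{\left(v,-22 \right)} 1291 + P = \left(-22\right) 1291 - 1260 = -28402 - 1260 = -29662$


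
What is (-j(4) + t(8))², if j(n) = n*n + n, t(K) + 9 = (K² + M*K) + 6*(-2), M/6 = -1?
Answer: 625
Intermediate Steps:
M = -6 (M = 6*(-1) = -6)
t(K) = -21 + K² - 6*K (t(K) = -9 + ((K² - 6*K) + 6*(-2)) = -9 + ((K² - 6*K) - 12) = -9 + (-12 + K² - 6*K) = -21 + K² - 6*K)
j(n) = n + n² (j(n) = n² + n = n + n²)
(-j(4) + t(8))² = (-4*(1 + 4) + (-21 + 8² - 6*8))² = (-4*5 + (-21 + 64 - 48))² = (-1*20 - 5)² = (-20 - 5)² = (-25)² = 625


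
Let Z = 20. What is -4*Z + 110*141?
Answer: 15430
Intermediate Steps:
-4*Z + 110*141 = -4*20 + 110*141 = -80 + 15510 = 15430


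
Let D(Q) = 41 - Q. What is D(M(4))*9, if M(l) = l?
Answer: 333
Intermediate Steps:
D(M(4))*9 = (41 - 1*4)*9 = (41 - 4)*9 = 37*9 = 333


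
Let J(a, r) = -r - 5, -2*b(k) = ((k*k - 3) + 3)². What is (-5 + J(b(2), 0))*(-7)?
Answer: 70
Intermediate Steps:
b(k) = -k⁴/2 (b(k) = -((k*k - 3) + 3)²/2 = -((k² - 3) + 3)²/2 = -((-3 + k²) + 3)²/2 = -k⁴/2)
J(a, r) = -5 - r
(-5 + J(b(2), 0))*(-7) = (-5 + (-5 - 1*0))*(-7) = (-5 + (-5 + 0))*(-7) = (-5 - 5)*(-7) = -10*(-7) = 70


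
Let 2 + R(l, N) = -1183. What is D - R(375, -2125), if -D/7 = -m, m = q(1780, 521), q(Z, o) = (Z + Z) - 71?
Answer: 25608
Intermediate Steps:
R(l, N) = -1185 (R(l, N) = -2 - 1183 = -1185)
q(Z, o) = -71 + 2*Z (q(Z, o) = 2*Z - 71 = -71 + 2*Z)
m = 3489 (m = -71 + 2*1780 = -71 + 3560 = 3489)
D = 24423 (D = -(-7)*3489 = -7*(-3489) = 24423)
D - R(375, -2125) = 24423 - 1*(-1185) = 24423 + 1185 = 25608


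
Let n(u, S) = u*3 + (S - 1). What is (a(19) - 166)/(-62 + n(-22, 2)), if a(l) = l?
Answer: 147/127 ≈ 1.1575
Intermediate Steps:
n(u, S) = -1 + S + 3*u (n(u, S) = 3*u + (-1 + S) = -1 + S + 3*u)
(a(19) - 166)/(-62 + n(-22, 2)) = (19 - 166)/(-62 + (-1 + 2 + 3*(-22))) = -147/(-62 + (-1 + 2 - 66)) = -147/(-62 - 65) = -147/(-127) = -147*(-1/127) = 147/127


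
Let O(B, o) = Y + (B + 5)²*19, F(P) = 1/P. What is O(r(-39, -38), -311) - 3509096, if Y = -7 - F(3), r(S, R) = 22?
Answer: -10485757/3 ≈ -3.4953e+6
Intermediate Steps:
Y = -22/3 (Y = -7 - 1/3 = -7 - 1*⅓ = -7 - ⅓ = -22/3 ≈ -7.3333)
O(B, o) = -22/3 + 19*(5 + B)² (O(B, o) = -22/3 + (B + 5)²*19 = -22/3 + (5 + B)²*19 = -22/3 + 19*(5 + B)²)
O(r(-39, -38), -311) - 3509096 = (-22/3 + 19*(5 + 22)²) - 3509096 = (-22/3 + 19*27²) - 3509096 = (-22/3 + 19*729) - 3509096 = (-22/3 + 13851) - 3509096 = 41531/3 - 3509096 = -10485757/3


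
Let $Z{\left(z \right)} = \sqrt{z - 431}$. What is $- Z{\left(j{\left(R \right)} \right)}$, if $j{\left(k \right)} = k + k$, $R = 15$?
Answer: $- i \sqrt{401} \approx - 20.025 i$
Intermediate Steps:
$j{\left(k \right)} = 2 k$
$Z{\left(z \right)} = \sqrt{-431 + z}$
$- Z{\left(j{\left(R \right)} \right)} = - \sqrt{-431 + 2 \cdot 15} = - \sqrt{-431 + 30} = - \sqrt{-401} = - i \sqrt{401}$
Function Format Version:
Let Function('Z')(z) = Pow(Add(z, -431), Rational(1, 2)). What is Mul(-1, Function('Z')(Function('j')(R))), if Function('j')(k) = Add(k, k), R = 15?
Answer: Mul(-1, I, Pow(401, Rational(1, 2))) ≈ Mul(-20.025, I)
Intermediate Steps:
Function('j')(k) = Mul(2, k)
Function('Z')(z) = Pow(Add(-431, z), Rational(1, 2))
Mul(-1, Function('Z')(Function('j')(R))) = Mul(-1, Pow(Add(-431, Mul(2, 15)), Rational(1, 2))) = Mul(-1, Pow(Add(-431, 30), Rational(1, 2))) = Mul(-1, Pow(-401, Rational(1, 2))) = Mul(-1, Mul(I, Pow(401, Rational(1, 2)))) = Mul(-1, I, Pow(401, Rational(1, 2)))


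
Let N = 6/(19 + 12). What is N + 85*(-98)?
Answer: -258224/31 ≈ -8329.8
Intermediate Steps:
N = 6/31 ≈ 0.19355
N + 85*(-98) = 6/31 + 85*(-98) = 6/31 - 8330 = -258224/31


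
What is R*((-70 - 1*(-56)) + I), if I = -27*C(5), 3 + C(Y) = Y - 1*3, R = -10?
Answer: -130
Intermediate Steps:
C(Y) = -6 + Y (C(Y) = -3 + (Y - 1*3) = -3 + (Y - 3) = -3 + (-3 + Y) = -6 + Y)
I = 27 (I = -27*(-6 + 5) = -27*(-1) = 27)
R*((-70 - 1*(-56)) + I) = -10*((-70 - 1*(-56)) + 27) = -10*((-70 + 56) + 27) = -10*(-14 + 27) = -10*13 = -130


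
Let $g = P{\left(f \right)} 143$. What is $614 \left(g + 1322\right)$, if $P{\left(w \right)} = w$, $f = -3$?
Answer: $548302$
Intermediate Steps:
$g = -429$ ($g = \left(-3\right) 143 = -429$)
$614 \left(g + 1322\right) = 614 \left(-429 + 1322\right) = 614 \cdot 893 = 548302$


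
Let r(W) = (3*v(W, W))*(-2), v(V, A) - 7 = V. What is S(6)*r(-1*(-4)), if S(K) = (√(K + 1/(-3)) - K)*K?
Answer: 2376 - 132*√51 ≈ 1433.3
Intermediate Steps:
v(V, A) = 7 + V
r(W) = -42 - 6*W (r(W) = (3*(7 + W))*(-2) = (21 + 3*W)*(-2) = -42 - 6*W)
S(K) = K*(√(-⅓ + K) - K) (S(K) = (√(K - ⅓) - K)*K = (√(-⅓ + K) - K)*K = K*(√(-⅓ + K) - K))
S(6)*r(-1*(-4)) = ((⅓)*6*(√(-3 + 9*6) - 3*6))*(-42 - (-6)*(-4)) = ((⅓)*6*(√(-3 + 54) - 18))*(-42 - 6*4) = ((⅓)*6*(√51 - 18))*(-42 - 24) = ((⅓)*6*(-18 + √51))*(-66) = (-36 + 2*√51)*(-66) = 2376 - 132*√51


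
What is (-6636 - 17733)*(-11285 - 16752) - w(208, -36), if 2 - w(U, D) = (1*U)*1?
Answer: 683233859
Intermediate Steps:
w(U, D) = 2 - U (w(U, D) = 2 - 1*U = 2 - U)
(-6636 - 17733)*(-11285 - 16752) - w(208, -36) = (-6636 - 17733)*(-11285 - 16752) - (2 - 1*208) = -24369*(-28037) - (2 - 208) = 683233653 - 1*(-206) = 683233653 + 206 = 683233859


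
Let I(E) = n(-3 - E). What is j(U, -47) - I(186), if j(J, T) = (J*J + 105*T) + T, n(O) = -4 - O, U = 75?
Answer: 458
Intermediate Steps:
I(E) = -1 + E (I(E) = -4 - (-3 - E) = -4 + (3 + E) = -1 + E)
j(J, T) = J² + 106*T (j(J, T) = (J² + 105*T) + T = J² + 106*T)
j(U, -47) - I(186) = (75² + 106*(-47)) - (-1 + 186) = (5625 - 4982) - 1*185 = 643 - 185 = 458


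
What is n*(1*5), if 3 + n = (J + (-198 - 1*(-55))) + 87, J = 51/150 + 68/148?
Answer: -107671/370 ≈ -291.00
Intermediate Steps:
J = 1479/1850 (J = 51*(1/150) + 68*(1/148) = 17/50 + 17/37 = 1479/1850 ≈ 0.79946)
n = -107671/1850 (n = -3 + ((1479/1850 + (-198 - 1*(-55))) + 87) = -3 + ((1479/1850 + (-198 + 55)) + 87) = -3 + ((1479/1850 - 143) + 87) = -3 + (-263071/1850 + 87) = -3 - 102121/1850 = -107671/1850 ≈ -58.201)
n*(1*5) = -107671*5/1850 = -107671/1850*5 = -107671/370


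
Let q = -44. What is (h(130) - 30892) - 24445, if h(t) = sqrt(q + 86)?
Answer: -55337 + sqrt(42) ≈ -55331.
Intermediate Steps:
h(t) = sqrt(42) (h(t) = sqrt(-44 + 86) = sqrt(42))
(h(130) - 30892) - 24445 = (sqrt(42) - 30892) - 24445 = (-30892 + sqrt(42)) - 24445 = -55337 + sqrt(42)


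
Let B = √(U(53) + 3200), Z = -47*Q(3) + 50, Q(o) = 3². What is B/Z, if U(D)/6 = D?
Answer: -√3518/373 ≈ -0.15902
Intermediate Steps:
Q(o) = 9
U(D) = 6*D
Z = -373 (Z = -47*9 + 50 = -423 + 50 = -373)
B = √3518 (B = √(6*53 + 3200) = √(318 + 3200) = √3518 ≈ 59.313)
B/Z = √3518/(-373) = √3518*(-1/373) = -√3518/373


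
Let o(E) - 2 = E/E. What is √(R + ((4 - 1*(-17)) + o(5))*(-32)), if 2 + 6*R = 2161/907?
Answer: I*√22742711178/5442 ≈ 27.712*I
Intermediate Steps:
o(E) = 3 (o(E) = 2 + E/E = 2 + 1 = 3)
R = 347/5442 (R = -⅓ + (2161/907)/6 = -⅓ + (2161*(1/907))/6 = -⅓ + (⅙)*(2161/907) = -⅓ + 2161/5442 = 347/5442 ≈ 0.063763)
√(R + ((4 - 1*(-17)) + o(5))*(-32)) = √(347/5442 + ((4 - 1*(-17)) + 3)*(-32)) = √(347/5442 + ((4 + 17) + 3)*(-32)) = √(347/5442 + (21 + 3)*(-32)) = √(347/5442 + 24*(-32)) = √(347/5442 - 768) = √(-4179109/5442) = I*√22742711178/5442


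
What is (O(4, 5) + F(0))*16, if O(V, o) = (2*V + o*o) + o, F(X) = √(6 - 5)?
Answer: 624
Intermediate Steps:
F(X) = 1 (F(X) = √1 = 1)
O(V, o) = o + o² + 2*V (O(V, o) = (2*V + o²) + o = (o² + 2*V) + o = o + o² + 2*V)
(O(4, 5) + F(0))*16 = ((5 + 5² + 2*4) + 1)*16 = ((5 + 25 + 8) + 1)*16 = (38 + 1)*16 = 39*16 = 624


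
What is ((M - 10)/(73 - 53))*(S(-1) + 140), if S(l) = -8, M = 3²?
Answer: -33/5 ≈ -6.6000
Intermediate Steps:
M = 9
((M - 10)/(73 - 53))*(S(-1) + 140) = ((9 - 10)/(73 - 53))*(-8 + 140) = -1/20*132 = -33/5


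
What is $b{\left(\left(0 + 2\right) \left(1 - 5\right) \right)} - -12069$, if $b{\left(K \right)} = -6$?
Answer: $12063$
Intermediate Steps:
$b{\left(\left(0 + 2\right) \left(1 - 5\right) \right)} - -12069 = -6 - -12069 = -6 + 12069 = 12063$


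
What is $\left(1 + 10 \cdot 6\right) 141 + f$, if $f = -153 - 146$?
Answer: $8302$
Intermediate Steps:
$f = -299$ ($f = -153 - 146 = -299$)
$\left(1 + 10 \cdot 6\right) 141 + f = \left(1 + 10 \cdot 6\right) 141 - 299 = \left(1 + 60\right) 141 - 299 = 61 \cdot 141 - 299 = 8601 - 299 = 8302$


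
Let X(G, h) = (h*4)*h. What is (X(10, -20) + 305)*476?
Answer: 906780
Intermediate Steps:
X(G, h) = 4*h² (X(G, h) = (4*h)*h = 4*h²)
(X(10, -20) + 305)*476 = (4*(-20)² + 305)*476 = (4*400 + 305)*476 = (1600 + 305)*476 = 1905*476 = 906780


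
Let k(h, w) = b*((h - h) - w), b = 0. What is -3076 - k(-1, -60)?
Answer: -3076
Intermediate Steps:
k(h, w) = 0 (k(h, w) = 0*((h - h) - w) = 0*(0 - w) = 0*(-w) = 0)
-3076 - k(-1, -60) = -3076 - 1*0 = -3076 + 0 = -3076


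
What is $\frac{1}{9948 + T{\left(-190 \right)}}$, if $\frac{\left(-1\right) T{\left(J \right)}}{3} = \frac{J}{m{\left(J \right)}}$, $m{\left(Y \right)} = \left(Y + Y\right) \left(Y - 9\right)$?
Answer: $\frac{398}{3959307} \approx 0.00010052$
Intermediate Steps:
$m{\left(Y \right)} = 2 Y \left(-9 + Y\right)$
$T{\left(J \right)} = - \frac{3}{2 \left(-9 + J\right)}$ ($T{\left(J \right)} = - 3 \frac{J}{2 J \left(-9 + J\right)} = - 3 J \frac{1}{2 J \left(-9 + J\right)} = - 3 \frac{1}{2 \left(-9 + J\right)} = - \frac{3}{2 \left(-9 + J\right)}$)
$\frac{1}{9948 + T{\left(-190 \right)}} = \frac{1}{9948 - \frac{3}{-18 + 2 \left(-190\right)}} = \frac{1}{9948 - \frac{3}{-18 - 380}} = \frac{1}{9948 - \frac{3}{-398}} = \frac{1}{9948 - - \frac{3}{398}} = \frac{1}{9948 + \frac{3}{398}} = \frac{1}{\frac{3959307}{398}} = \frac{398}{3959307}$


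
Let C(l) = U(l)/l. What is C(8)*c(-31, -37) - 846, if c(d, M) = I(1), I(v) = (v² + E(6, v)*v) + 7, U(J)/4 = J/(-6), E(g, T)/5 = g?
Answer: -2614/3 ≈ -871.33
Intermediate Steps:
E(g, T) = 5*g
U(J) = -2*J/3 (U(J) = 4*(J/(-6)) = 4*(J*(-⅙)) = 4*(-J/6) = -2*J/3)
C(l) = -⅔ (C(l) = (-2*l/3)/l = -⅔)
I(v) = 7 + v² + 30*v (I(v) = (v² + (5*6)*v) + 7 = (v² + 30*v) + 7 = 7 + v² + 30*v)
c(d, M) = 38 (c(d, M) = 7 + 1² + 30*1 = 7 + 1 + 30 = 38)
C(8)*c(-31, -37) - 846 = -⅔*38 - 846 = -76/3 - 846 = -2614/3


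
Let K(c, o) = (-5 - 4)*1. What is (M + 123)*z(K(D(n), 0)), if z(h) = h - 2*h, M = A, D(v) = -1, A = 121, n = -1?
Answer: 2196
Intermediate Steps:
M = 121
K(c, o) = -9 (K(c, o) = -9*1 = -9)
z(h) = -h
(M + 123)*z(K(D(n), 0)) = (121 + 123)*(-1*(-9)) = 244*9 = 2196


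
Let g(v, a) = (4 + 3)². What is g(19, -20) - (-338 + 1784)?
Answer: -1397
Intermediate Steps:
g(v, a) = 49 (g(v, a) = 7² = 49)
g(19, -20) - (-338 + 1784) = 49 - (-338 + 1784) = 49 - 1*1446 = 49 - 1446 = -1397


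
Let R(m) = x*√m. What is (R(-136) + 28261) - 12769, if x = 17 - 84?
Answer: 15492 - 134*I*√34 ≈ 15492.0 - 781.35*I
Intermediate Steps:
x = -67
R(m) = -67*√m
(R(-136) + 28261) - 12769 = (-134*I*√34 + 28261) - 12769 = (28261 - 134*I*√34) - 12769 = 15492 - 134*I*√34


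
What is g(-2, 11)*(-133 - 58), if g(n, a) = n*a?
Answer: 4202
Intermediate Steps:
g(n, a) = a*n
g(-2, 11)*(-133 - 58) = (11*(-2))*(-133 - 58) = -22*(-191) = 4202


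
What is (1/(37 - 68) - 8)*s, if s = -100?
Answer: 24900/31 ≈ 803.23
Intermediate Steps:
(1/(37 - 68) - 8)*s = (1/(37 - 68) - 8)*(-100) = (1/(-31) - 8)*(-100) = (-1/31 - 8)*(-100) = -249/31*(-100) = 24900/31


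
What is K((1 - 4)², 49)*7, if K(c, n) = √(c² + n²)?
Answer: 7*√2482 ≈ 348.74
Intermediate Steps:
K((1 - 4)², 49)*7 = √(((1 - 4)²)² + 49²)*7 = √(((-3)²)² + 2401)*7 = √(9² + 2401)*7 = √(81 + 2401)*7 = √2482*7 = 7*√2482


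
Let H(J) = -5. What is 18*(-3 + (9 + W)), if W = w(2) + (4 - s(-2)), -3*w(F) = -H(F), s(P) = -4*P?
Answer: 6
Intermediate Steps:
w(F) = -5/3 (w(F) = -(-1)*(-5)/3 = -⅓*5 = -5/3)
W = -17/3 (W = -5/3 + (4 - (-4)*(-2)) = -5/3 + (4 - 1*8) = -5/3 + (4 - 8) = -5/3 - 4 = -17/3 ≈ -5.6667)
18*(-3 + (9 + W)) = 18*(-3 + (9 - 17/3)) = 18*(-3 + 10/3) = 18*(⅓) = 6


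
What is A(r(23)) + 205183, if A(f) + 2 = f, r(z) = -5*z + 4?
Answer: 205070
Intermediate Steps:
r(z) = 4 - 5*z
A(f) = -2 + f
A(r(23)) + 205183 = (-2 + (4 - 5*23)) + 205183 = (-2 + (4 - 115)) + 205183 = (-2 - 111) + 205183 = -113 + 205183 = 205070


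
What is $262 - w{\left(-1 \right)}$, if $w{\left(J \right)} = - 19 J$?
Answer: $243$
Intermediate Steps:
$262 - w{\left(-1 \right)} = 262 - \left(-19\right) \left(-1\right) = 262 - 19 = 243$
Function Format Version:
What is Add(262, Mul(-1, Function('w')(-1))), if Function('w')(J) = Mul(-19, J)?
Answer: 243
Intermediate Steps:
Add(262, Mul(-1, Function('w')(-1))) = Add(262, Mul(-1, Mul(-19, -1))) = Add(262, Mul(-1, 19)) = Add(262, -19) = 243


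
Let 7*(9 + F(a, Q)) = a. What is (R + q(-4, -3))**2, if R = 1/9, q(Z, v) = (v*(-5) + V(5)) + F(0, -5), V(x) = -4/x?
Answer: 57121/2025 ≈ 28.208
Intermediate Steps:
F(a, Q) = -9 + a/7
q(Z, v) = -49/5 - 5*v (q(Z, v) = (v*(-5) - 4/5) + (-9 + (1/7)*0) = (-5*v - 4*1/5) + (-9 + 0) = (-5*v - 4/5) - 9 = (-4/5 - 5*v) - 9 = -49/5 - 5*v)
R = 1/9 ≈ 0.11111
(R + q(-4, -3))**2 = (1/9 + (-49/5 - 5*(-3)))**2 = (1/9 + (-49/5 + 15))**2 = (1/9 + 26/5)**2 = (239/45)**2 = 57121/2025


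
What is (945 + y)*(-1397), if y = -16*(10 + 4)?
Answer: -1007237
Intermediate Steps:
y = -224 (y = -16*14 = -224)
(945 + y)*(-1397) = (945 - 224)*(-1397) = 721*(-1397) = -1007237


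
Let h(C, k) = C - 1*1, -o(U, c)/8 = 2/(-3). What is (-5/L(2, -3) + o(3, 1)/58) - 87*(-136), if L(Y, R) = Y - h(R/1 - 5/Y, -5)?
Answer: 17498794/1479 ≈ 11832.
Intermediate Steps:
o(U, c) = 16/3 (o(U, c) = -16/(-3) = -16*(-1)/3 = -8*(-⅔) = 16/3)
h(C, k) = -1 + C (h(C, k) = C - 1 = -1 + C)
L(Y, R) = 1 + Y - R + 5/Y (L(Y, R) = Y - (-1 + (R/1 - 5/Y)) = Y - (-1 + (R*1 - 5/Y)) = Y - (-1 + (R - 5/Y)) = Y - (-1 + R - 5/Y) = Y + (1 - R + 5/Y) = 1 + Y - R + 5/Y)
(-5/L(2, -3) + o(3, 1)/58) - 87*(-136) = (-5/(1 + 2 - 1*(-3) + 5/2) + (16/3)/58) - 87*(-136) = (-5/(1 + 2 + 3 + 5*(½)) + (16/3)*(1/58)) + 11832 = (-5/(1 + 2 + 3 + 5/2) + 8/87) + 11832 = (-5/17/2 + 8/87) + 11832 = (-5*2/17 + 8/87) + 11832 = (-10/17 + 8/87) + 11832 = -734/1479 + 11832 = 17498794/1479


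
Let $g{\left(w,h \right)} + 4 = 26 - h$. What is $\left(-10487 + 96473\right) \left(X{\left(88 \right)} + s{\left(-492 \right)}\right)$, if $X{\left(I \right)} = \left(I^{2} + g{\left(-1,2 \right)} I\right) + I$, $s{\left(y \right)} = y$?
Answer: $782472600$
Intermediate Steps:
$g{\left(w,h \right)} = 22 - h$ ($g{\left(w,h \right)} = -4 - \left(-26 + h\right) = 22 - h$)
$X{\left(I \right)} = I^{2} + 21 I$ ($X{\left(I \right)} = \left(I^{2} + \left(22 - 2\right) I\right) + I = \left(I^{2} + 20 I\right) + I = I^{2} + 21 I$)
$\left(-10487 + 96473\right) \left(X{\left(88 \right)} + s{\left(-492 \right)}\right) = \left(-10487 + 96473\right) \left(88 \left(21 + 88\right) - 492\right) = 85986 \left(88 \cdot 109 - 492\right) = 85986 \left(9592 - 492\right) = 85986 \cdot 9100 = 782472600$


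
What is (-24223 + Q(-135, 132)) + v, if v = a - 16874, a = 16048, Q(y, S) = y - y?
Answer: -25049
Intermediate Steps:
Q(y, S) = 0
v = -826 (v = 16048 - 16874 = -826)
(-24223 + Q(-135, 132)) + v = (-24223 + 0) - 826 = -24223 - 826 = -25049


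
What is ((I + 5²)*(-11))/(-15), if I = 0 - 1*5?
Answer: 44/3 ≈ 14.667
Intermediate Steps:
I = -5 (I = 0 - 5 = -5)
((I + 5²)*(-11))/(-15) = ((-5 + 5²)*(-11))/(-15) = ((-5 + 25)*(-11))*(-1/15) = (20*(-11))*(-1/15) = -220*(-1/15) = 44/3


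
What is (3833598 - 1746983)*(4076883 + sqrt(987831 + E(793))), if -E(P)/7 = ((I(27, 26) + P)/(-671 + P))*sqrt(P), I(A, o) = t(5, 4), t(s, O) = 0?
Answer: 8506885221045 + 2086615*sqrt(3951324 - 182*sqrt(793))/2 ≈ 8.5090e+12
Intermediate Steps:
I(A, o) = 0
E(P) = -7*P**(3/2)/(-671 + P) (E(P) = -7*(0 + P)/(-671 + P)*sqrt(P) = -7*P/(-671 + P)*sqrt(P) = -7*P**(3/2)/(-671 + P))
(3833598 - 1746983)*(4076883 + sqrt(987831 + E(793))) = (3833598 - 1746983)*(4076883 + sqrt(987831 - 7*793**(3/2)/(-671 + 793))) = 2086615*(4076883 + sqrt(987831 - 7*793*sqrt(793)/122)) = 2086615*(4076883 + sqrt(987831 - 7*793*sqrt(793)*1/122)) = 2086615*(4076883 + sqrt(987831 - 91*sqrt(793)/2)) = 8506885221045 + 2086615*sqrt(987831 - 91*sqrt(793)/2)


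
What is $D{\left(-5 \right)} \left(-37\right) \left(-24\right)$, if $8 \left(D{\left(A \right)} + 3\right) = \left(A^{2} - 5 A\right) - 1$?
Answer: $2775$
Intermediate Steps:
$D{\left(A \right)} = - \frac{25}{8} - \frac{5 A}{8} + \frac{A^{2}}{8}$ ($D{\left(A \right)} = -3 + \frac{\left(A^{2} - 5 A\right) - 1}{8} = -3 + \frac{-1 + A^{2} - 5 A}{8} = -3 - \left(\frac{1}{8} - \frac{A^{2}}{8} + \frac{5 A}{8}\right) = - \frac{25}{8} - \frac{5 A}{8} + \frac{A^{2}}{8}$)
$D{\left(-5 \right)} \left(-37\right) \left(-24\right) = \left(- \frac{25}{8} - - \frac{25}{8} + \frac{\left(-5\right)^{2}}{8}\right) \left(-37\right) \left(-24\right) = \left(- \frac{25}{8} + \frac{25}{8} + \frac{1}{8} \cdot 25\right) \left(-37\right) \left(-24\right) = \left(- \frac{25}{8} + \frac{25}{8} + \frac{25}{8}\right) \left(-37\right) \left(-24\right) = \frac{25}{8} \left(-37\right) \left(-24\right) = \left(- \frac{925}{8}\right) \left(-24\right) = 2775$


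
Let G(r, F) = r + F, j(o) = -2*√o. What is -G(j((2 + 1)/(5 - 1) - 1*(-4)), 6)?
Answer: -6 + √19 ≈ -1.6411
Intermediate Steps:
G(r, F) = F + r
-G(j((2 + 1)/(5 - 1) - 1*(-4)), 6) = -(6 - 2*√((2 + 1)/(5 - 1) - 1*(-4))) = -(6 - 2*√(3/4 + 4)) = -(6 - 2*√(3*(¼) + 4)) = -(6 - 2*√(¾ + 4)) = -(6 - √19) = -6 + √19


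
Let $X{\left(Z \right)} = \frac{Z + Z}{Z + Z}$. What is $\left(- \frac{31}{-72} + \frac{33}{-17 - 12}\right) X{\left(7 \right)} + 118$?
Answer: $\frac{244907}{2088} \approx 117.29$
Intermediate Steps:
$X{\left(Z \right)} = 1$ ($X{\left(Z \right)} = \frac{2 Z}{2 Z} = 2 Z \frac{1}{2 Z} = 1$)
$\left(- \frac{31}{-72} + \frac{33}{-17 - 12}\right) X{\left(7 \right)} + 118 = \left(- \frac{31}{-72} + \frac{33}{-17 - 12}\right) 1 + 118 = \left(\left(-31\right) \left(- \frac{1}{72}\right) + \frac{33}{-17 - 12}\right) 1 + 118 = \left(\frac{31}{72} + \frac{33}{-29}\right) 1 + 118 = \left(\frac{31}{72} + 33 \left(- \frac{1}{29}\right)\right) 1 + 118 = \left(\frac{31}{72} - \frac{33}{29}\right) 1 + 118 = \left(- \frac{1477}{2088}\right) 1 + 118 = - \frac{1477}{2088} + 118 = \frac{244907}{2088}$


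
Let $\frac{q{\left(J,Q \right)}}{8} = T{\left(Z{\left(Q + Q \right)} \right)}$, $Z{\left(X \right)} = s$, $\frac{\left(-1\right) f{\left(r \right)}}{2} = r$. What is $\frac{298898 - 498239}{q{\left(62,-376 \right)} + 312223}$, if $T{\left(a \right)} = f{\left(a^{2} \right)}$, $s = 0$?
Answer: $- \frac{199341}{312223} \approx -0.63846$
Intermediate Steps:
$f{\left(r \right)} = - 2 r$
$Z{\left(X \right)} = 0$
$T{\left(a \right)} = - 2 a^{2}$
$q{\left(J,Q \right)} = 0$ ($q{\left(J,Q \right)} = 8 \left(- 2 \cdot 0^{2}\right) = 8 \left(\left(-2\right) 0\right) = 8 \cdot 0 = 0$)
$\frac{298898 - 498239}{q{\left(62,-376 \right)} + 312223} = \frac{298898 - 498239}{0 + 312223} = - \frac{199341}{312223}$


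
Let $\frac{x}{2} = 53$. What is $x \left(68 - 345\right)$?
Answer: $-29362$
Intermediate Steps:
$x = 106$ ($x = 2 \cdot 53 = 106$)
$x \left(68 - 345\right) = 106 \left(68 - 345\right) = 106 \left(-277\right) = -29362$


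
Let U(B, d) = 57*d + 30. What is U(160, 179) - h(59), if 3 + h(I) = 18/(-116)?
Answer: 593697/58 ≈ 10236.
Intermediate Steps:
h(I) = -183/58 (h(I) = -3 + 18/(-116) = -3 + 18*(-1/116) = -3 - 9/58 = -183/58)
U(B, d) = 30 + 57*d
U(160, 179) - h(59) = (30 + 57*179) - 1*(-183/58) = (30 + 10203) + 183/58 = 10233 + 183/58 = 593697/58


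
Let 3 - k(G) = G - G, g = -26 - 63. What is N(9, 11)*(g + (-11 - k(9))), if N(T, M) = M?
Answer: -1133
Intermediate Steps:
g = -89
k(G) = 3 (k(G) = 3 - (G - G) = 3 - 1*0 = 3 + 0 = 3)
N(9, 11)*(g + (-11 - k(9))) = 11*(-89 + (-11 - 1*3)) = 11*(-89 + (-11 - 3)) = 11*(-89 - 14) = 11*(-103) = -1133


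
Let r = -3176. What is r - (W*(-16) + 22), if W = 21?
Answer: -2862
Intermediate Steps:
r - (W*(-16) + 22) = -3176 - (21*(-16) + 22) = -3176 - (-336 + 22) = -3176 - 1*(-314) = -3176 + 314 = -2862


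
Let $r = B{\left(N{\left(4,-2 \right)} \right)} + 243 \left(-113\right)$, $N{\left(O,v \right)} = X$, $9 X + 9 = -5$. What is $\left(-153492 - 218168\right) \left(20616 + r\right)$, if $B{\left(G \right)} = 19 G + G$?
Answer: $\frac{22993489220}{9} \approx 2.5548 \cdot 10^{9}$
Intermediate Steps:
$X = - \frac{14}{9}$ ($X = -1 + \frac{1}{9} \left(-5\right) = -1 - \frac{5}{9} = - \frac{14}{9} \approx -1.5556$)
$N{\left(O,v \right)} = - \frac{14}{9}$
$B{\left(G \right)} = 20 G$
$r = - \frac{247411}{9}$ ($r = 20 \left(- \frac{14}{9}\right) + 243 \left(-113\right) = - \frac{280}{9} - 27459 = - \frac{247411}{9} \approx -27490.0$)
$\left(-153492 - 218168\right) \left(20616 + r\right) = \left(-153492 - 218168\right) \left(20616 - \frac{247411}{9}\right) = \left(-371660\right) \left(- \frac{61867}{9}\right) = \frac{22993489220}{9}$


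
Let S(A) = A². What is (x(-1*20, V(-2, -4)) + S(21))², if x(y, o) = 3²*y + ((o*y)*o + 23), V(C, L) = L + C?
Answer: 190096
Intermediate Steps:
V(C, L) = C + L
x(y, o) = 23 + 9*y + y*o² (x(y, o) = 9*y + (y*o² + 23) = 9*y + (23 + y*o²) = 23 + 9*y + y*o²)
(x(-1*20, V(-2, -4)) + S(21))² = ((23 + 9*(-1*20) + (-1*20)*(-2 - 4)²) + 21²)² = ((23 + 9*(-20) - 20*(-6)²) + 441)² = ((23 - 180 - 20*36) + 441)² = ((23 - 180 - 720) + 441)² = (-877 + 441)² = (-436)² = 190096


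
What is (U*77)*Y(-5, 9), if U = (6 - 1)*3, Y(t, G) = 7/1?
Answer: 8085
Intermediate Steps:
Y(t, G) = 7 (Y(t, G) = 7*1 = 7)
U = 15 (U = 5*3 = 15)
(U*77)*Y(-5, 9) = (15*77)*7 = 1155*7 = 8085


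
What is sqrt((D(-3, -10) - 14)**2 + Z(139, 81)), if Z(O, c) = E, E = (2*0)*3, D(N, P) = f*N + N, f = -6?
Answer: 1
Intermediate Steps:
D(N, P) = -5*N (D(N, P) = -6*N + N = -5*N)
E = 0 (E = 0*3 = 0)
Z(O, c) = 0
sqrt((D(-3, -10) - 14)**2 + Z(139, 81)) = sqrt((-5*(-3) - 14)**2 + 0) = sqrt((15 - 14)**2 + 0) = sqrt(1**2 + 0) = sqrt(1 + 0) = sqrt(1) = 1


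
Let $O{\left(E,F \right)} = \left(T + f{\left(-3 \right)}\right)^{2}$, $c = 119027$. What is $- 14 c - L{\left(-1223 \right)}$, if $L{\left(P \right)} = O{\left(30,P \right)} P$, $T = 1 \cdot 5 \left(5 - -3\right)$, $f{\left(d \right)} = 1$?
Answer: $389485$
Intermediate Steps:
$T = 40$ ($T = 5 \left(5 + 3\right) = 5 \cdot 8 = 40$)
$O{\left(E,F \right)} = 1681$ ($O{\left(E,F \right)} = \left(40 + 1\right)^{2} = 41^{2} = 1681$)
$L{\left(P \right)} = 1681 P$
$- 14 c - L{\left(-1223 \right)} = \left(-14\right) 119027 - 1681 \left(-1223\right) = -1666378 - -2055863 = -1666378 + 2055863 = 389485$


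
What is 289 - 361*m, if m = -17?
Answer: 6426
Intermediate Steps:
289 - 361*m = 289 - 361*(-17) = 289 + 6137 = 6426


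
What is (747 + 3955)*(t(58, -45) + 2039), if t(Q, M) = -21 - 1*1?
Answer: 9483934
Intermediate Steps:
t(Q, M) = -22 (t(Q, M) = -21 - 1 = -22)
(747 + 3955)*(t(58, -45) + 2039) = (747 + 3955)*(-22 + 2039) = 4702*2017 = 9483934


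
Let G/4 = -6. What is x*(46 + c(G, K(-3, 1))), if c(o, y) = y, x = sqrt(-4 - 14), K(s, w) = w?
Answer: 141*I*sqrt(2) ≈ 199.4*I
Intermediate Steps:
G = -24 (G = 4*(-6) = -24)
x = 3*I*sqrt(2) (x = sqrt(-18) = 3*I*sqrt(2) ≈ 4.2426*I)
x*(46 + c(G, K(-3, 1))) = (3*I*sqrt(2))*(46 + 1) = (3*I*sqrt(2))*47 = 141*I*sqrt(2)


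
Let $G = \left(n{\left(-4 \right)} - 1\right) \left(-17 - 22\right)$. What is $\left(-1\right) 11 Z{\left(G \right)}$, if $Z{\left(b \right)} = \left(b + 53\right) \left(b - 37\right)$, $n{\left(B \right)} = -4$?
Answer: $-431024$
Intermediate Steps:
$G = 195$ ($G = \left(-4 - 1\right) \left(-17 - 22\right) = \left(-5\right) \left(-39\right) = 195$)
$Z{\left(b \right)} = \left(-37 + b\right) \left(53 + b\right)$ ($Z{\left(b \right)} = \left(53 + b\right) \left(-37 + b\right) = \left(-37 + b\right) \left(53 + b\right)$)
$\left(-1\right) 11 Z{\left(G \right)} = \left(-1\right) 11 \left(-1961 + 195^{2} + 16 \cdot 195\right) = - 11 \left(-1961 + 38025 + 3120\right) = \left(-11\right) 39184 = -431024$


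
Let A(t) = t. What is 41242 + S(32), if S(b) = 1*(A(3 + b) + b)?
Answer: 41309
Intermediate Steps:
S(b) = 3 + 2*b (S(b) = 1*((3 + b) + b) = 1*(3 + 2*b) = 3 + 2*b)
41242 + S(32) = 41242 + (3 + 2*32) = 41242 + (3 + 64) = 41242 + 67 = 41309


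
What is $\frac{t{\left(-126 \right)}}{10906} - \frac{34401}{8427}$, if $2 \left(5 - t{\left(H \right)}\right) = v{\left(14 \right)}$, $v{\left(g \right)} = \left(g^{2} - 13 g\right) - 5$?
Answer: $- \frac{250115395}{61269908} \approx -4.0822$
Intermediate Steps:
$v{\left(g \right)} = -5 + g^{2} - 13 g$
$t{\left(H \right)} = \frac{1}{2}$ ($t{\left(H \right)} = 5 - \frac{-5 + 14^{2} - 182}{2} = 5 - \frac{-5 + 196 - 182}{2} = 5 - \frac{9}{2} = \frac{1}{2}$)
$\frac{t{\left(-126 \right)}}{10906} - \frac{34401}{8427} = \frac{1}{2 \cdot 10906} - \frac{34401}{8427} = \frac{1}{2} \cdot \frac{1}{10906} - \frac{11467}{2809} = \frac{1}{21812} - \frac{11467}{2809} = - \frac{250115395}{61269908}$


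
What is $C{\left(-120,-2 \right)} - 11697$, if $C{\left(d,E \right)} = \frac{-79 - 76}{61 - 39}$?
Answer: $- \frac{257489}{22} \approx -11704.0$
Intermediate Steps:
$C{\left(d,E \right)} = - \frac{155}{22}$
$C{\left(-120,-2 \right)} - 11697 = - \frac{155}{22} - 11697 = - \frac{257489}{22}$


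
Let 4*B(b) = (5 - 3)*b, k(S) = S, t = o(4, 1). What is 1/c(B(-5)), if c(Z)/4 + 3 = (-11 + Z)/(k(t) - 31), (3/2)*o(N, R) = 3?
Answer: -29/294 ≈ -0.098639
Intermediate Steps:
o(N, R) = 2 (o(N, R) = (⅔)*3 = 2)
t = 2
B(b) = b/2 (B(b) = ((5 - 3)*b)/4 = (2*b)/4 = b/2)
c(Z) = -304/29 - 4*Z/29 (c(Z) = -12 + 4*((-11 + Z)/(2 - 31)) = -12 + 4*((-11 + Z)/(-29)) = -12 + 4*((-11 + Z)*(-1/29)) = -12 + 4*(11/29 - Z/29) = -12 + (44/29 - 4*Z/29) = -304/29 - 4*Z/29)
1/c(B(-5)) = 1/(-304/29 - 2*(-5)/29) = 1/(-304/29 - 4/29*(-5/2)) = 1/(-304/29 + 10/29) = 1/(-294/29) = -29/294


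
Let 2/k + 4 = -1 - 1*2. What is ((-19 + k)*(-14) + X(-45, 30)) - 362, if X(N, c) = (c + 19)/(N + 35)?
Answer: -969/10 ≈ -96.900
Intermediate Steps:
X(N, c) = (19 + c)/(35 + N)
k = -2/7 (k = 2/(-4 + (-1 - 1*2)) = 2/(-4 + (-1 - 2)) = 2/(-4 - 3) = 2/(-7) = 2*(-1/7) = -2/7 ≈ -0.28571)
((-19 + k)*(-14) + X(-45, 30)) - 362 = ((-19 - 2/7)*(-14) + (19 + 30)/(35 - 45)) - 362 = (-135/7*(-14) + 49/(-10)) - 362 = (270 - 1/10*49) - 362 = (270 - 49/10) - 362 = 2651/10 - 362 = -969/10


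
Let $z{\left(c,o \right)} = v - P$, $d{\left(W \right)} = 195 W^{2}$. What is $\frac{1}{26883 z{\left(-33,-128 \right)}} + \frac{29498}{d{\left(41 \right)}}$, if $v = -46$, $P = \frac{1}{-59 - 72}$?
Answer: $\frac{318516688747}{3539532048975} \approx 0.089988$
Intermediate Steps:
$P = - \frac{1}{131}$ ($P = \frac{1}{-131} = - \frac{1}{131} \approx -0.0076336$)
$z{\left(c,o \right)} = - \frac{6025}{131}$ ($z{\left(c,o \right)} = -46 - - \frac{1}{131} = -46 + \frac{1}{131} = - \frac{6025}{131}$)
$\frac{1}{26883 z{\left(-33,-128 \right)}} + \frac{29498}{d{\left(41 \right)}} = \frac{1}{26883 \left(- \frac{6025}{131}\right)} + \frac{29498}{195 \cdot 41^{2}} = \frac{1}{26883} \left(- \frac{131}{6025}\right) + \frac{29498}{195 \cdot 1681} = - \frac{131}{161970075} + \frac{29498}{327795} = \frac{318516688747}{3539532048975}$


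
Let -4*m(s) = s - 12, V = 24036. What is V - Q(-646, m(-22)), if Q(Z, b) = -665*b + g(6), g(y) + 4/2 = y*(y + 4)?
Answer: 59261/2 ≈ 29631.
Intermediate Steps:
g(y) = -2 + y*(4 + y) (g(y) = -2 + y*(y + 4) = -2 + y*(4 + y))
m(s) = 3 - s/4 (m(s) = -(s - 12)/4 = -(-12 + s)/4 = 3 - s/4)
Q(Z, b) = 58 - 665*b (Q(Z, b) = -665*b + (-2 + 6² + 4*6) = -665*b + (-2 + 36 + 24) = -665*b + 58 = 58 - 665*b)
V - Q(-646, m(-22)) = 24036 - (58 - 665*(3 - ¼*(-22))) = 24036 - (58 - 665*(3 + 11/2)) = 24036 - (58 - 665*17/2) = 24036 - (58 - 11305/2) = 24036 - 1*(-11189/2) = 24036 + 11189/2 = 59261/2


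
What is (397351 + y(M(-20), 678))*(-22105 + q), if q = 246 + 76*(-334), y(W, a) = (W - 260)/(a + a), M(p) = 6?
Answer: -12727446132793/678 ≈ -1.8772e+10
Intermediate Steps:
y(W, a) = (-260 + W)/(2*a) (y(W, a) = (-260 + W)/((2*a)) = (-260 + W)*(1/(2*a)) = (-260 + W)/(2*a))
q = -25138 (q = 246 - 25384 = -25138)
(397351 + y(M(-20), 678))*(-22105 + q) = (397351 + (½)*(-260 + 6)/678)*(-22105 - 25138) = (397351 + (½)*(1/678)*(-254))*(-47243) = (397351 - 127/678)*(-47243) = (269403851/678)*(-47243) = -12727446132793/678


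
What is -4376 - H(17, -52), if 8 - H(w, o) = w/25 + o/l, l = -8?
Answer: -218841/50 ≈ -4376.8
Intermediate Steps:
H(w, o) = 8 - w/25 + o/8 (H(w, o) = 8 - (w/25 + o/(-8)) = 8 - (w*(1/25) + o*(-⅛)) = 8 - (w/25 - o/8) = 8 - (-o/8 + w/25) = 8 + (-w/25 + o/8) = 8 - w/25 + o/8)
-4376 - H(17, -52) = -4376 - (8 - 1/25*17 + (⅛)*(-52)) = -4376 - (8 - 17/25 - 13/2) = -4376 - 1*41/50 = -4376 - 41/50 = -218841/50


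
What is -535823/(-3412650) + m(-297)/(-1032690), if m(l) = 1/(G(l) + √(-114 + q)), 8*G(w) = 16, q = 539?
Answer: 7765191616819/49456407049950 - √17/86952498 ≈ 0.15701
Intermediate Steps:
G(w) = 2 (G(w) = (⅛)*16 = 2)
m(l) = 1/(2 + 5*√17) (m(l) = 1/(2 + √(-114 + 539)) = 1/(2 + √425) = 1/(2 + 5*√17))
-535823/(-3412650) + m(-297)/(-1032690) = -535823/(-3412650) + (-2/421 + 5*√17/421)/(-1032690) = -535823*(-1/3412650) + (-2/421 + 5*√17/421)*(-1/1032690) = 535823/3412650 + (1/217381245 - √17/86952498) = 7765191616819/49456407049950 - √17/86952498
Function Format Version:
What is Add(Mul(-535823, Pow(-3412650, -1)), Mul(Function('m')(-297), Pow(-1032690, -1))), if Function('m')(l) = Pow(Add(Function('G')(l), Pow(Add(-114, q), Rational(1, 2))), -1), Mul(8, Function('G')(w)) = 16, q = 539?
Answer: Add(Rational(7765191616819, 49456407049950), Mul(Rational(-1, 86952498), Pow(17, Rational(1, 2)))) ≈ 0.15701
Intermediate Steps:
Function('G')(w) = 2 (Function('G')(w) = Mul(Rational(1, 8), 16) = 2)
Function('m')(l) = Pow(Add(2, Mul(5, Pow(17, Rational(1, 2)))), -1) (Function('m')(l) = Pow(Add(2, Pow(Add(-114, 539), Rational(1, 2))), -1) = Pow(Add(2, Pow(425, Rational(1, 2))), -1) = Pow(Add(2, Mul(5, Pow(17, Rational(1, 2)))), -1))
Add(Mul(-535823, Pow(-3412650, -1)), Mul(Function('m')(-297), Pow(-1032690, -1))) = Add(Mul(-535823, Pow(-3412650, -1)), Mul(Add(Rational(-2, 421), Mul(Rational(5, 421), Pow(17, Rational(1, 2)))), Pow(-1032690, -1))) = Add(Mul(-535823, Rational(-1, 3412650)), Mul(Add(Rational(-2, 421), Mul(Rational(5, 421), Pow(17, Rational(1, 2)))), Rational(-1, 1032690))) = Add(Rational(535823, 3412650), Add(Rational(1, 217381245), Mul(Rational(-1, 86952498), Pow(17, Rational(1, 2))))) = Add(Rational(7765191616819, 49456407049950), Mul(Rational(-1, 86952498), Pow(17, Rational(1, 2))))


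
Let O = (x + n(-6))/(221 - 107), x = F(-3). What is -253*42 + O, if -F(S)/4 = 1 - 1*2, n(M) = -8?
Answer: -605684/57 ≈ -10626.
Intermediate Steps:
F(S) = 4 (F(S) = -4*(1 - 1*2) = -4*(1 - 2) = -4*(-1) = 4)
x = 4
O = -2/57 (O = (4 - 8)/(221 - 107) = -4/114 = -4*1/114 = -2/57 ≈ -0.035088)
-253*42 + O = -253*42 - 2/57 = -10626 - 2/57 = -605684/57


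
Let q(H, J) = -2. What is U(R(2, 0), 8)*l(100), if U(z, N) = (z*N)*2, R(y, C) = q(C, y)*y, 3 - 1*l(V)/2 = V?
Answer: 12416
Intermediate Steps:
l(V) = 6 - 2*V
R(y, C) = -2*y
U(z, N) = 2*N*z (U(z, N) = (N*z)*2 = 2*N*z)
U(R(2, 0), 8)*l(100) = (2*8*(-2*2))*(6 - 2*100) = (2*8*(-4))*(6 - 200) = -64*(-194) = 12416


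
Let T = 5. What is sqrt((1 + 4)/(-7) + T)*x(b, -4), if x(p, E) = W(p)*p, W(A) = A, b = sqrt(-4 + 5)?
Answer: sqrt(210)/7 ≈ 2.0702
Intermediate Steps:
b = 1 (b = sqrt(1) = 1)
x(p, E) = p**2 (x(p, E) = p*p = p**2)
sqrt((1 + 4)/(-7) + T)*x(b, -4) = sqrt((1 + 4)/(-7) + 5)*1**2 = sqrt(5*(-1/7) + 5)*1 = sqrt(-5/7 + 5)*1 = sqrt(30/7)*1 = (sqrt(210)/7)*1 = sqrt(210)/7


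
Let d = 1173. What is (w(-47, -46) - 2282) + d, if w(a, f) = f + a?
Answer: -1202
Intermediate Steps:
w(a, f) = a + f
(w(-47, -46) - 2282) + d = ((-47 - 46) - 2282) + 1173 = (-93 - 2282) + 1173 = -2375 + 1173 = -1202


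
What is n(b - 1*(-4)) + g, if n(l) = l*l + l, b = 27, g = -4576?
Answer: -3584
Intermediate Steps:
n(l) = l + l**2 (n(l) = l**2 + l = l + l**2)
n(b - 1*(-4)) + g = (27 - 1*(-4))*(1 + (27 - 1*(-4))) - 4576 = (27 + 4)*(1 + (27 + 4)) - 4576 = 31*(1 + 31) - 4576 = 31*32 - 4576 = 992 - 4576 = -3584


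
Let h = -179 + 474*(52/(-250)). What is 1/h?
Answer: -125/34699 ≈ -0.0036024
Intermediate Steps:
h = -34699/125 (h = -179 + 474*(52*(-1/250)) = -179 + 474*(-26/125) = -179 - 12324/125 = -34699/125 ≈ -277.59)
1/h = 1/(-34699/125) = -125/34699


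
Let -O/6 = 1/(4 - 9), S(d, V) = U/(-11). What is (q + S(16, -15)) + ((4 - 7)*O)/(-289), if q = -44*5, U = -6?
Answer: -3488032/15895 ≈ -219.44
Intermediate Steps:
S(d, V) = 6/11 (S(d, V) = -6/(-11) = -6*(-1/11) = 6/11)
O = 6/5 (O = -6/(4 - 9) = -6/(-5) = -6*(-⅕) = 6/5 ≈ 1.2000)
q = -220
(q + S(16, -15)) + ((4 - 7)*O)/(-289) = (-220 + 6/11) + ((4 - 7)*(6/5))/(-289) = -2414/11 - 3*6/5*(-1/289) = -2414/11 - 18/5*(-1/289) = -2414/11 + 18/1445 = -3488032/15895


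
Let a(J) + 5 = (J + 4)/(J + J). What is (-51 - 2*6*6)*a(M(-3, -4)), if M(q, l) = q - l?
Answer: 615/2 ≈ 307.50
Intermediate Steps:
a(J) = -5 + (4 + J)/(2*J) (a(J) = -5 + (J + 4)/(J + J) = -5 + (4 + J)/((2*J)) = -5 + (4 + J)*(1/(2*J)) = -5 + (4 + J)/(2*J))
(-51 - 2*6*6)*a(M(-3, -4)) = (-51 - 2*6*6)*(-9/2 + 2/(-3 - 1*(-4))) = (-51 - 12*6)*(-9/2 + 2/(-3 + 4)) = (-51 - 72)*(-9/2 + 2/1) = -123*(-9/2 + 2*1) = -123*(-9/2 + 2) = -123*(-5/2) = 615/2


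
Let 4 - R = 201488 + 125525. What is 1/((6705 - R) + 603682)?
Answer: 1/937396 ≈ 1.0668e-6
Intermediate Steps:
R = -327009 (R = 4 - (201488 + 125525) = 4 - 1*327013 = 4 - 327013 = -327009)
1/((6705 - R) + 603682) = 1/((6705 - 1*(-327009)) + 603682) = 1/((6705 + 327009) + 603682) = 1/(333714 + 603682) = 1/937396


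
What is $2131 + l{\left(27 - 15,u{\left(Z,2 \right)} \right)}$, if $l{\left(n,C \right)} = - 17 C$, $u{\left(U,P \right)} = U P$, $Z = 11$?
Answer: $1757$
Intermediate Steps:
$u{\left(U,P \right)} = P U$
$2131 + l{\left(27 - 15,u{\left(Z,2 \right)} \right)} = 2131 - 17 \cdot 2 \cdot 11 = 2131 - 374 = 1757$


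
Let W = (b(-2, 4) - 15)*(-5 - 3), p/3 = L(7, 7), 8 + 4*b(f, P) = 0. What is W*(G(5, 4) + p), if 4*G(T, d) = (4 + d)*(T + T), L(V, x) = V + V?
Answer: 8432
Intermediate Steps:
L(V, x) = 2*V
b(f, P) = -2 (b(f, P) = -2 + (¼)*0 = -2 + 0 = -2)
p = 42 (p = 3*(2*7) = 3*14 = 42)
G(T, d) = T*(4 + d)/2 (G(T, d) = ((4 + d)*(T + T))/4 = ((4 + d)*(2*T))/4 = (2*T*(4 + d))/4 = T*(4 + d)/2)
W = 136 (W = (-2 - 15)*(-5 - 3) = -17*(-8) = 136)
W*(G(5, 4) + p) = 136*((½)*5*(4 + 4) + 42) = 136*((½)*5*8 + 42) = 136*(20 + 42) = 136*62 = 8432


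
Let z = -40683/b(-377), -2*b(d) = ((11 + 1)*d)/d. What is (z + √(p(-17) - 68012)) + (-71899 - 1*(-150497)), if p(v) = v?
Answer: 170757/2 + I*√68029 ≈ 85379.0 + 260.82*I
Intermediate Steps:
b(d) = -6 (b(d) = -(11 + 1)*d/(2*d) = -12*d/(2*d) = -½*12 = -6)
z = 13561/2 (z = -40683/(-6) = -40683*(-⅙) = 13561/2 ≈ 6780.5)
(z + √(p(-17) - 68012)) + (-71899 - 1*(-150497)) = (13561/2 + √(-17 - 68012)) + (-71899 - 1*(-150497)) = (13561/2 + √(-68029)) + (-71899 + 150497) = (13561/2 + I*√68029) + 78598 = 170757/2 + I*√68029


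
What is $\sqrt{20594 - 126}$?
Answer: $2 \sqrt{5117} \approx 143.07$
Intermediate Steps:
$\sqrt{20594 - 126} = \sqrt{20468} = 2 \sqrt{5117}$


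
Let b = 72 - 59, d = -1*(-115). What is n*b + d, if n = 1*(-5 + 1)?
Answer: 63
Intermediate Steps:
d = 115
n = -4 (n = 1*(-4) = -4)
b = 13
n*b + d = -4*13 + 115 = -52 + 115 = 63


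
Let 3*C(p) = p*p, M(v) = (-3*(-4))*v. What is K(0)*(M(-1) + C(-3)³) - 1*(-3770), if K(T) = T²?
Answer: 3770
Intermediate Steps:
M(v) = 12*v
C(p) = p²/3 (C(p) = (p*p)/3 = p²/3)
K(0)*(M(-1) + C(-3)³) - 1*(-3770) = 0²*(12*(-1) + ((⅓)*(-3)²)³) - 1*(-3770) = 0*(-12 + ((⅓)*9)³) + 3770 = 0*(-12 + 3³) + 3770 = 0*(-12 + 27) + 3770 = 0*15 + 3770 = 0 + 3770 = 3770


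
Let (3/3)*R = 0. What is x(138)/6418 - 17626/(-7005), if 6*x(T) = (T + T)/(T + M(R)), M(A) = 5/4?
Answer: 31505585998/12520828065 ≈ 2.5163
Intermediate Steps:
R = 0
M(A) = 5/4 (M(A) = 5*(1/4) = 5/4)
x(T) = T/(3*(5/4 + T)) (x(T) = ((T + T)/(T + 5/4))/6 = ((2*T)/(5/4 + T))/6 = (2*T/(5/4 + T))/6 = T/(3*(5/4 + T)))
x(138)/6418 - 17626/(-7005) = ((4/3)*138/(5 + 4*138))/6418 - 17626/(-7005) = ((4/3)*138/(5 + 552))*(1/6418) - 17626*(-1/7005) = ((4/3)*138/557)*(1/6418) + 17626/7005 = ((4/3)*138*(1/557))*(1/6418) + 17626/7005 = (184/557)*(1/6418) + 17626/7005 = 92/1787413 + 17626/7005 = 31505585998/12520828065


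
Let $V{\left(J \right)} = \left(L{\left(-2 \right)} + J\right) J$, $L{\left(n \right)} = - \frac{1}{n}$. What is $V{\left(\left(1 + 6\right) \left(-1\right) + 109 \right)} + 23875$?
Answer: $34330$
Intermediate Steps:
$V{\left(J \right)} = J \left(\frac{1}{2} + J\right)$ ($V{\left(J \right)} = \left(- \frac{1}{-2} + J\right) J = \left(\left(-1\right) \left(- \frac{1}{2}\right) + J\right) J = \left(\frac{1}{2} + J\right) J = J \left(\frac{1}{2} + J\right)$)
$V{\left(\left(1 + 6\right) \left(-1\right) + 109 \right)} + 23875 = \left(\left(1 + 6\right) \left(-1\right) + 109\right) \left(\frac{1}{2} + \left(\left(1 + 6\right) \left(-1\right) + 109\right)\right) + 23875 = \left(7 \left(-1\right) + 109\right) \left(\frac{1}{2} + \left(7 \left(-1\right) + 109\right)\right) + 23875 = \left(-7 + 109\right) \left(\frac{1}{2} + \left(-7 + 109\right)\right) + 23875 = 102 \left(\frac{1}{2} + 102\right) + 23875 = 102 \cdot \frac{205}{2} + 23875 = 10455 + 23875 = 34330$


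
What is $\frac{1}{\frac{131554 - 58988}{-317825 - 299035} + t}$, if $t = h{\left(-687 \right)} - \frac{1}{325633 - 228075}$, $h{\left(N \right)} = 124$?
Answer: $\frac{7522453485}{931899230804} \approx 0.0080722$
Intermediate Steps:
$t = \frac{12097191}{97558}$ ($t = 124 - \frac{1}{325633 - 228075} = 124 - \frac{1}{97558} = \frac{12097191}{97558} \approx 124.0$)
$\frac{1}{\frac{131554 - 58988}{-317825 - 299035} + t} = \frac{1}{\frac{131554 - 58988}{-317825 - 299035} + \frac{12097191}{97558}} = \frac{1}{\frac{72566}{-616860} + \frac{12097191}{97558}} = \frac{1}{72566 \left(- \frac{1}{616860}\right) + \frac{12097191}{97558}} = \frac{1}{- \frac{36283}{308430} + \frac{12097191}{97558}} = \frac{1}{\frac{931899230804}{7522453485}} = \frac{7522453485}{931899230804}$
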